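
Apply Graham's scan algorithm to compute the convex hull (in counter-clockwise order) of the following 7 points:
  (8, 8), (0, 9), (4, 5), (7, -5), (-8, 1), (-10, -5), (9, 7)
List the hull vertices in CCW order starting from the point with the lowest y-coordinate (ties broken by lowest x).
Hull (CCW) = [(-10, -5), (7, -5), (9, 7), (8, 8), (0, 9), (-8, 1)]

Graham scan procedure:
  1. Find the pivot p₀ = point with lowest y (tie → lowest x): (-10, -5).
  2. Sort the remaining points by polar angle around p₀.
  3. Walk through sorted points, maintaining a stack; pop the top while the last three entries make a non-left turn (cross product ≤ 0).
  4. Final stack is the convex hull in CCW order: (-10, -5), (7, -5), (9, 7), (8, 8), (0, 9), (-8, 1).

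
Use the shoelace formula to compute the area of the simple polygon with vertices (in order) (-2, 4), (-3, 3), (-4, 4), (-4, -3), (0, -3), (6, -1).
Area = 43

Shoelace formula: Area = (1/2) |Σ_i (x_i · y_{i+1} − x_{i+1} · y_i)| (indices mod n). Compute each cross term:
  (-2)(3) − (-3)(4) = 6
  (-3)(4) − (-4)(3) = 0
  (-4)(-3) − (-4)(4) = 28
  (-4)(-3) − (0)(-3) = 12
  (0)(-1) − (6)(-3) = 18
  (6)(4) − (-2)(-1) = 22
Sum = 86, so (signed) Area = 86/2 = 43, |Area| = 43.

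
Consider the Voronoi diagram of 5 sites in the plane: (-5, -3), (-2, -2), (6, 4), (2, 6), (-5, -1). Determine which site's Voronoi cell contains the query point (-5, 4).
Nearest site = (-5, -1)

The Voronoi cell of site s contains exactly those query points closer to s than to any other site. Compute squared distances from q = (-5, 4) to each site:
  (-5 − -5)² + (-1 − 4)² = 25
  (-2 − -5)² + (-2 − 4)² = 45
  (-5 − -5)² + (-3 − 4)² = 49
  (2 − -5)² + (6 − 4)² = 53
  (6 − -5)² + (4 − 4)² = 121
Minimum is attained by (-5, -1), so q lies in its Voronoi cell.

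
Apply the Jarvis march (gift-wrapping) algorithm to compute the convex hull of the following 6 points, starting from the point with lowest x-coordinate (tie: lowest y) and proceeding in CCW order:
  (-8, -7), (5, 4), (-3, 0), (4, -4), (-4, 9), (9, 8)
Hull (CCW) = [(-8, -7), (4, -4), (9, 8), (-4, 9)]

Jarvis march: at each step, from the current hull vertex p, select the next vertex q as the point such that every other point lies strictly to the left of (or on) the directed line p → q. (Equivalently: for every other point r, the cross product (q − p) × (r − p) ≥ 0.)
Starting point (lowest x, tie lowest y): (-8, -7). Wrap until returning to start. Resulting hull: (-8, -7), (4, -4), (9, 8), (-4, 9).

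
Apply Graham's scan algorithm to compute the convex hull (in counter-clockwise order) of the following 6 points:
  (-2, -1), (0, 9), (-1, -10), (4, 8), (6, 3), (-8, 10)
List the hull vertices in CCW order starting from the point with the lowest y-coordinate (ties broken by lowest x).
Hull (CCW) = [(-1, -10), (6, 3), (4, 8), (0, 9), (-8, 10)]

Graham scan procedure:
  1. Find the pivot p₀ = point with lowest y (tie → lowest x): (-1, -10).
  2. Sort the remaining points by polar angle around p₀.
  3. Walk through sorted points, maintaining a stack; pop the top while the last three entries make a non-left turn (cross product ≤ 0).
  4. Final stack is the convex hull in CCW order: (-1, -10), (6, 3), (4, 8), (0, 9), (-8, 10).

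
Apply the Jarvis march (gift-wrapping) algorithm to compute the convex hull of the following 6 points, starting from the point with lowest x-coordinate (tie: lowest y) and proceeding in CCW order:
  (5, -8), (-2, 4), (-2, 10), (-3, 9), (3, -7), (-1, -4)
Hull (CCW) = [(-3, 9), (-1, -4), (3, -7), (5, -8), (-2, 10)]

Jarvis march: at each step, from the current hull vertex p, select the next vertex q as the point such that every other point lies strictly to the left of (or on) the directed line p → q. (Equivalently: for every other point r, the cross product (q − p) × (r − p) ≥ 0.)
Starting point (lowest x, tie lowest y): (-3, 9). Wrap until returning to start. Resulting hull: (-3, 9), (-1, -4), (3, -7), (5, -8), (-2, 10).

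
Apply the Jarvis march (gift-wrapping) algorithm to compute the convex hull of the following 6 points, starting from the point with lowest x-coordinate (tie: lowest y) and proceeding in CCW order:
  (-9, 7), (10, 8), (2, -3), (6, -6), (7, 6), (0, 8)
Hull (CCW) = [(-9, 7), (2, -3), (6, -6), (10, 8), (0, 8)]

Jarvis march: at each step, from the current hull vertex p, select the next vertex q as the point such that every other point lies strictly to the left of (or on) the directed line p → q. (Equivalently: for every other point r, the cross product (q − p) × (r − p) ≥ 0.)
Starting point (lowest x, tie lowest y): (-9, 7). Wrap until returning to start. Resulting hull: (-9, 7), (2, -3), (6, -6), (10, 8), (0, 8).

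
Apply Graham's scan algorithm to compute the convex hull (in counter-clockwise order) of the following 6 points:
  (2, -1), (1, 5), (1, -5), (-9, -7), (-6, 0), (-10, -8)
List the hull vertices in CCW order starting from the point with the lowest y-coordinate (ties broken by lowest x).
Hull (CCW) = [(-10, -8), (1, -5), (2, -1), (1, 5), (-6, 0)]

Graham scan procedure:
  1. Find the pivot p₀ = point with lowest y (tie → lowest x): (-10, -8).
  2. Sort the remaining points by polar angle around p₀.
  3. Walk through sorted points, maintaining a stack; pop the top while the last three entries make a non-left turn (cross product ≤ 0).
  4. Final stack is the convex hull in CCW order: (-10, -8), (1, -5), (2, -1), (1, 5), (-6, 0).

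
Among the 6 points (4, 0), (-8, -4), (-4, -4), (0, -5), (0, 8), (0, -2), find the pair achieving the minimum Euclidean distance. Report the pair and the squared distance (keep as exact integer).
Pair = ((0, -5), (0, -2)); squared distance = 9

Compute all C(6, 2) = 15 pairwise squared distances (x_i − x_j)² + (y_i − y_j)². The minimum is 9, attained by the pair ((0, -5), (0, -2)).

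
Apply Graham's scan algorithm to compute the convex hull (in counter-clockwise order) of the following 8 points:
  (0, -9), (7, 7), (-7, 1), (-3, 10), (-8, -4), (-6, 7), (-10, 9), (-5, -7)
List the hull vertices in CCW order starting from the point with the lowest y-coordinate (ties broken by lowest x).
Hull (CCW) = [(0, -9), (7, 7), (-3, 10), (-10, 9), (-8, -4), (-5, -7)]

Graham scan procedure:
  1. Find the pivot p₀ = point with lowest y (tie → lowest x): (0, -9).
  2. Sort the remaining points by polar angle around p₀.
  3. Walk through sorted points, maintaining a stack; pop the top while the last three entries make a non-left turn (cross product ≤ 0).
  4. Final stack is the convex hull in CCW order: (0, -9), (7, 7), (-3, 10), (-10, 9), (-8, -4), (-5, -7).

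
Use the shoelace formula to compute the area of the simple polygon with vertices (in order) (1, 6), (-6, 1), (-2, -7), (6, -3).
Area = 84

Shoelace formula: Area = (1/2) |Σ_i (x_i · y_{i+1} − x_{i+1} · y_i)| (indices mod n). Compute each cross term:
  (1)(1) − (-6)(6) = 37
  (-6)(-7) − (-2)(1) = 44
  (-2)(-3) − (6)(-7) = 48
  (6)(6) − (1)(-3) = 39
Sum = 168, so (signed) Area = 168/2 = 84, |Area| = 84.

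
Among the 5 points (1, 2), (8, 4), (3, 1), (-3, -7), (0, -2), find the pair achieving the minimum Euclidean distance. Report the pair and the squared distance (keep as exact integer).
Pair = ((1, 2), (3, 1)); squared distance = 5

Compute all C(5, 2) = 10 pairwise squared distances (x_i − x_j)² + (y_i − y_j)². The minimum is 5, attained by the pair ((1, 2), (3, 1)).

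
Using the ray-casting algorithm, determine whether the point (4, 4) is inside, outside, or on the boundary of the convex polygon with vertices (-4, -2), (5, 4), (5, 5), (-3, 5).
The point (4, 4) lies strictly inside the polygon

Cast a horizontal ray to the right from the query point and count how many polygon edges it crosses (each edge strictly once or zero times, handled with the usual half-open convention). 
Parity of crossings → odd ⇒ inside.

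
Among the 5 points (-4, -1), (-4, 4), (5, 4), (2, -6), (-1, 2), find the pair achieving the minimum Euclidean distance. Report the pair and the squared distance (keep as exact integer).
Pair = ((-4, 4), (-1, 2)); squared distance = 13

Compute all C(5, 2) = 10 pairwise squared distances (x_i − x_j)² + (y_i − y_j)². The minimum is 13, attained by the pair ((-4, 4), (-1, 2)).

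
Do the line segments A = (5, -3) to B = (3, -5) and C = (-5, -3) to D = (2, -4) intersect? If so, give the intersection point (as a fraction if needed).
No (intersection of containing lines falls outside at least one segment)

Parametrize and solve: t = 5/8, s = 5/4. At least one of these is outside [0, 1], so the segments do not intersect.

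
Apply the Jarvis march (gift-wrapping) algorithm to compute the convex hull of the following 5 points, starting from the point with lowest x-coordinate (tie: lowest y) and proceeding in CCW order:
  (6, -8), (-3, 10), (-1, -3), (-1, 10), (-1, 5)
Hull (CCW) = [(-3, 10), (-1, -3), (6, -8), (-1, 10)]

Jarvis march: at each step, from the current hull vertex p, select the next vertex q as the point such that every other point lies strictly to the left of (or on) the directed line p → q. (Equivalently: for every other point r, the cross product (q − p) × (r − p) ≥ 0.)
Starting point (lowest x, tie lowest y): (-3, 10). Wrap until returning to start. Resulting hull: (-3, 10), (-1, -3), (6, -8), (-1, 10).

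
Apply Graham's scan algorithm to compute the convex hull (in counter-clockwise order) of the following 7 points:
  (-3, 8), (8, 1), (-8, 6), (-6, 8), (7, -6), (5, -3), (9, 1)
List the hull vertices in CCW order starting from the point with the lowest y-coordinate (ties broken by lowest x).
Hull (CCW) = [(7, -6), (9, 1), (-3, 8), (-6, 8), (-8, 6)]

Graham scan procedure:
  1. Find the pivot p₀ = point with lowest y (tie → lowest x): (7, -6).
  2. Sort the remaining points by polar angle around p₀.
  3. Walk through sorted points, maintaining a stack; pop the top while the last three entries make a non-left turn (cross product ≤ 0).
  4. Final stack is the convex hull in CCW order: (7, -6), (9, 1), (-3, 8), (-6, 8), (-8, 6).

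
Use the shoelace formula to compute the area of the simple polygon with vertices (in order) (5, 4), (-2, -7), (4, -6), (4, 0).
Area = 53/2

Shoelace formula: Area = (1/2) |Σ_i (x_i · y_{i+1} − x_{i+1} · y_i)| (indices mod n). Compute each cross term:
  (5)(-7) − (-2)(4) = -27
  (-2)(-6) − (4)(-7) = 40
  (4)(0) − (4)(-6) = 24
  (4)(4) − (5)(0) = 16
Sum = 53, so (signed) Area = 53/2 = 53/2, |Area| = 53/2.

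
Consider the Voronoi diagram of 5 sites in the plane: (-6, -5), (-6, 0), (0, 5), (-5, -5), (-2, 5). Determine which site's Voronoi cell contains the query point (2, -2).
Nearest site = (0, 5)

The Voronoi cell of site s contains exactly those query points closer to s than to any other site. Compute squared distances from q = (2, -2) to each site:
  (0 − 2)² + (5 − -2)² = 53
  (-5 − 2)² + (-5 − -2)² = 58
  (-2 − 2)² + (5 − -2)² = 65
  (-6 − 2)² + (0 − -2)² = 68
  (-6 − 2)² + (-5 − -2)² = 73
Minimum is attained by (0, 5), so q lies in its Voronoi cell.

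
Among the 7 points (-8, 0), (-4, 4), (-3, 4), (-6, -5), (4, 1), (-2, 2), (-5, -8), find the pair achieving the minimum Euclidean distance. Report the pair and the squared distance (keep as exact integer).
Pair = ((-4, 4), (-3, 4)); squared distance = 1

Compute all C(7, 2) = 21 pairwise squared distances (x_i − x_j)² + (y_i − y_j)². The minimum is 1, attained by the pair ((-4, 4), (-3, 4)).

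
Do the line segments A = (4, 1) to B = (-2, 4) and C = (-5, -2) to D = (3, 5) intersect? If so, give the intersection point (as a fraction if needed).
Yes; intersection at (5/11, 61/22) (t = 13/22 on AB, s = 15/22 on CD)

Parametrize AB as A + t(B − A) = (4 + -6 t, 1 + 3 t) and CD as C + s(D − C) = (-5 + 8 s, -2 + 7 s). Solve the linear system for (t, s). Determinant = 66 ≠ 0, so a unique intersection of the containing lines exists. Solution: t = 13/22, s = 15/22 — both in [0, 1], so the segments cross. Intersection point: (5/11, 61/22).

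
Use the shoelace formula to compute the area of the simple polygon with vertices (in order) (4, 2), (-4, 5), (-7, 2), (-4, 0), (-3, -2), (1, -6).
Area = 117/2

Shoelace formula: Area = (1/2) |Σ_i (x_i · y_{i+1} − x_{i+1} · y_i)| (indices mod n). Compute each cross term:
  (4)(5) − (-4)(2) = 28
  (-4)(2) − (-7)(5) = 27
  (-7)(0) − (-4)(2) = 8
  (-4)(-2) − (-3)(0) = 8
  (-3)(-6) − (1)(-2) = 20
  (1)(2) − (4)(-6) = 26
Sum = 117, so (signed) Area = 117/2 = 117/2, |Area| = 117/2.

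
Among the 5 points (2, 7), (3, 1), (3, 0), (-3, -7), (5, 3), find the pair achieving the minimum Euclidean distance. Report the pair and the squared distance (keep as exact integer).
Pair = ((3, 1), (3, 0)); squared distance = 1

Compute all C(5, 2) = 10 pairwise squared distances (x_i − x_j)² + (y_i − y_j)². The minimum is 1, attained by the pair ((3, 1), (3, 0)).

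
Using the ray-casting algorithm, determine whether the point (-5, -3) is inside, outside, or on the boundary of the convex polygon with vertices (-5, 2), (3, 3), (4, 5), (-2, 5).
The point (-5, -3) lies strictly outside the polygon

Cast a horizontal ray to the right from the query point and count how many polygon edges it crosses (each edge strictly once or zero times, handled with the usual half-open convention). 
Parity of crossings → even ⇒ outside.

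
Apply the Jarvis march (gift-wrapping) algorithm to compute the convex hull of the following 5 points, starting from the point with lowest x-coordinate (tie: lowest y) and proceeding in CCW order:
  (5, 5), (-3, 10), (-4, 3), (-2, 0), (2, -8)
Hull (CCW) = [(-4, 3), (2, -8), (5, 5), (-3, 10)]

Jarvis march: at each step, from the current hull vertex p, select the next vertex q as the point such that every other point lies strictly to the left of (or on) the directed line p → q. (Equivalently: for every other point r, the cross product (q − p) × (r − p) ≥ 0.)
Starting point (lowest x, tie lowest y): (-4, 3). Wrap until returning to start. Resulting hull: (-4, 3), (2, -8), (5, 5), (-3, 10).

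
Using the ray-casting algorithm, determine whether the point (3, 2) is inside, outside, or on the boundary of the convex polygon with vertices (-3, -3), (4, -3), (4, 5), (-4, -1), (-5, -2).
The point (3, 2) lies strictly inside the polygon

Cast a horizontal ray to the right from the query point and count how many polygon edges it crosses (each edge strictly once or zero times, handled with the usual half-open convention). 
Parity of crossings → odd ⇒ inside.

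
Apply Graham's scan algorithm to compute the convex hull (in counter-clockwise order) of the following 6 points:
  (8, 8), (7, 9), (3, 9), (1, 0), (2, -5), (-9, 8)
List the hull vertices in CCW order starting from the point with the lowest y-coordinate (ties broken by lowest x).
Hull (CCW) = [(2, -5), (8, 8), (7, 9), (3, 9), (-9, 8)]

Graham scan procedure:
  1. Find the pivot p₀ = point with lowest y (tie → lowest x): (2, -5).
  2. Sort the remaining points by polar angle around p₀.
  3. Walk through sorted points, maintaining a stack; pop the top while the last three entries make a non-left turn (cross product ≤ 0).
  4. Final stack is the convex hull in CCW order: (2, -5), (8, 8), (7, 9), (3, 9), (-9, 8).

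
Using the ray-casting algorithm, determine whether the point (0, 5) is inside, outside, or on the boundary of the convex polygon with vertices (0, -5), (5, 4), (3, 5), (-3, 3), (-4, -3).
The point (0, 5) lies strictly outside the polygon

Cast a horizontal ray to the right from the query point and count how many polygon edges it crosses (each edge strictly once or zero times, handled with the usual half-open convention). 
Parity of crossings → even ⇒ outside.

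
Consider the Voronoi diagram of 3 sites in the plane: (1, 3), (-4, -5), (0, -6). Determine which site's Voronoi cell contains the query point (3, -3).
Nearest site = (0, -6)

The Voronoi cell of site s contains exactly those query points closer to s than to any other site. Compute squared distances from q = (3, -3) to each site:
  (0 − 3)² + (-6 − -3)² = 18
  (1 − 3)² + (3 − -3)² = 40
  (-4 − 3)² + (-5 − -3)² = 53
Minimum is attained by (0, -6), so q lies in its Voronoi cell.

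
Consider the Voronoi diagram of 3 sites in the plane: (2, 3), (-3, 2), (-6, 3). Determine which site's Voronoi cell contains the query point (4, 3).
Nearest site = (2, 3)

The Voronoi cell of site s contains exactly those query points closer to s than to any other site. Compute squared distances from q = (4, 3) to each site:
  (2 − 4)² + (3 − 3)² = 4
  (-3 − 4)² + (2 − 3)² = 50
  (-6 − 4)² + (3 − 3)² = 100
Minimum is attained by (2, 3), so q lies in its Voronoi cell.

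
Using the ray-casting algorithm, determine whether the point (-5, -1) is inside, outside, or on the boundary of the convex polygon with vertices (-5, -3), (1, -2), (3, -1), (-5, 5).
The point (-5, -1) lies on the polygon boundary

Boundary check: the query satisfies the collinearity and bounding-box conditions for some polygon edge, so it lies exactly on the boundary.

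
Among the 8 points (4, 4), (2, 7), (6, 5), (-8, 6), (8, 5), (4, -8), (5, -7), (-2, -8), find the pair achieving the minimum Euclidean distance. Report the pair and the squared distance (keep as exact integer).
Pair = ((4, -8), (5, -7)); squared distance = 2

Compute all C(8, 2) = 28 pairwise squared distances (x_i − x_j)² + (y_i − y_j)². The minimum is 2, attained by the pair ((4, -8), (5, -7)).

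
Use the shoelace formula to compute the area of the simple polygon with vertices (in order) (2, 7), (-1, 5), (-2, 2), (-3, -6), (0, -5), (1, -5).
Area = 40

Shoelace formula: Area = (1/2) |Σ_i (x_i · y_{i+1} − x_{i+1} · y_i)| (indices mod n). Compute each cross term:
  (2)(5) − (-1)(7) = 17
  (-1)(2) − (-2)(5) = 8
  (-2)(-6) − (-3)(2) = 18
  (-3)(-5) − (0)(-6) = 15
  (0)(-5) − (1)(-5) = 5
  (1)(7) − (2)(-5) = 17
Sum = 80, so (signed) Area = 80/2 = 40, |Area| = 40.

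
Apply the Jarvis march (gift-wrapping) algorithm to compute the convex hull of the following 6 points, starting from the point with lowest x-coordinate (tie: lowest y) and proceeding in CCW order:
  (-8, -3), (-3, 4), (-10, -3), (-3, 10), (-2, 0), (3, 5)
Hull (CCW) = [(-10, -3), (-8, -3), (-2, 0), (3, 5), (-3, 10)]

Jarvis march: at each step, from the current hull vertex p, select the next vertex q as the point such that every other point lies strictly to the left of (or on) the directed line p → q. (Equivalently: for every other point r, the cross product (q − p) × (r − p) ≥ 0.)
Starting point (lowest x, tie lowest y): (-10, -3). Wrap until returning to start. Resulting hull: (-10, -3), (-8, -3), (-2, 0), (3, 5), (-3, 10).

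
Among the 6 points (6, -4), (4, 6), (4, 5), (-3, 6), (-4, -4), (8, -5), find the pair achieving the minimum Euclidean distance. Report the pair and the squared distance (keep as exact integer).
Pair = ((4, 6), (4, 5)); squared distance = 1

Compute all C(6, 2) = 15 pairwise squared distances (x_i − x_j)² + (y_i − y_j)². The minimum is 1, attained by the pair ((4, 6), (4, 5)).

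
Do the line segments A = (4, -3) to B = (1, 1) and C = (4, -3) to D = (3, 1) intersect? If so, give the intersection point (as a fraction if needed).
Yes; intersection at (4, -3) (t = 0 on AB, s = 0 on CD)

Parametrize AB as A + t(B − A) = (4 + -3 t, -3 + 4 t) and CD as C + s(D − C) = (4 + -1 s, -3 + 4 s). Solve the linear system for (t, s). Determinant = 8 ≠ 0, so a unique intersection of the containing lines exists. Solution: t = 0, s = 0 — both in [0, 1], so the segments cross. Intersection point: (4, -3).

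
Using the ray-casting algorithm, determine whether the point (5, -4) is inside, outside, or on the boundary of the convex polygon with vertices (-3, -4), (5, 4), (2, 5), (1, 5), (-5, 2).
The point (5, -4) lies strictly outside the polygon

Cast a horizontal ray to the right from the query point and count how many polygon edges it crosses (each edge strictly once or zero times, handled with the usual half-open convention). 
Parity of crossings → even ⇒ outside.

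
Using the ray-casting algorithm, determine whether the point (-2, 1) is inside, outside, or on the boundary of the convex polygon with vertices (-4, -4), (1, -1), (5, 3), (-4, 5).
The point (-2, 1) lies strictly inside the polygon

Cast a horizontal ray to the right from the query point and count how many polygon edges it crosses (each edge strictly once or zero times, handled with the usual half-open convention). 
Parity of crossings → odd ⇒ inside.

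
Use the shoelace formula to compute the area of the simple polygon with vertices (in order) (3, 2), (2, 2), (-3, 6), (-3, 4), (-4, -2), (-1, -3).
Area = 65/2

Shoelace formula: Area = (1/2) |Σ_i (x_i · y_{i+1} − x_{i+1} · y_i)| (indices mod n). Compute each cross term:
  (3)(2) − (2)(2) = 2
  (2)(6) − (-3)(2) = 18
  (-3)(4) − (-3)(6) = 6
  (-3)(-2) − (-4)(4) = 22
  (-4)(-3) − (-1)(-2) = 10
  (-1)(2) − (3)(-3) = 7
Sum = 65, so (signed) Area = 65/2 = 65/2, |Area| = 65/2.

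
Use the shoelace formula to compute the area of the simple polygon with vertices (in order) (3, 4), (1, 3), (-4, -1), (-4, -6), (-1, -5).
Area = 61/2

Shoelace formula: Area = (1/2) |Σ_i (x_i · y_{i+1} − x_{i+1} · y_i)| (indices mod n). Compute each cross term:
  (3)(3) − (1)(4) = 5
  (1)(-1) − (-4)(3) = 11
  (-4)(-6) − (-4)(-1) = 20
  (-4)(-5) − (-1)(-6) = 14
  (-1)(4) − (3)(-5) = 11
Sum = 61, so (signed) Area = 61/2 = 61/2, |Area| = 61/2.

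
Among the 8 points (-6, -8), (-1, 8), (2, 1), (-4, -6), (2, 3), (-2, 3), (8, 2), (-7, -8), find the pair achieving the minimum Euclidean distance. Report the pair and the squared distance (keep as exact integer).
Pair = ((-6, -8), (-7, -8)); squared distance = 1

Compute all C(8, 2) = 28 pairwise squared distances (x_i − x_j)² + (y_i − y_j)². The minimum is 1, attained by the pair ((-6, -8), (-7, -8)).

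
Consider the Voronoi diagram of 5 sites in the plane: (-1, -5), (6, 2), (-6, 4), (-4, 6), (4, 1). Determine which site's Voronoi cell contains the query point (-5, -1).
Nearest site = (-6, 4)

The Voronoi cell of site s contains exactly those query points closer to s than to any other site. Compute squared distances from q = (-5, -1) to each site:
  (-6 − -5)² + (4 − -1)² = 26
  (-1 − -5)² + (-5 − -1)² = 32
  (-4 − -5)² + (6 − -1)² = 50
  (4 − -5)² + (1 − -1)² = 85
  (6 − -5)² + (2 − -1)² = 130
Minimum is attained by (-6, 4), so q lies in its Voronoi cell.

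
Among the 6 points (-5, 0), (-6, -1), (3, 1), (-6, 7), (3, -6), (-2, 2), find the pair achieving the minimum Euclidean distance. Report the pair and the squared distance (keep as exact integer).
Pair = ((-5, 0), (-6, -1)); squared distance = 2

Compute all C(6, 2) = 15 pairwise squared distances (x_i − x_j)² + (y_i − y_j)². The minimum is 2, attained by the pair ((-5, 0), (-6, -1)).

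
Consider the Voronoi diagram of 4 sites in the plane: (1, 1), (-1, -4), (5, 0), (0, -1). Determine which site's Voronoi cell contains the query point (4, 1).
Nearest site = (5, 0)

The Voronoi cell of site s contains exactly those query points closer to s than to any other site. Compute squared distances from q = (4, 1) to each site:
  (5 − 4)² + (0 − 1)² = 2
  (1 − 4)² + (1 − 1)² = 9
  (0 − 4)² + (-1 − 1)² = 20
  (-1 − 4)² + (-4 − 1)² = 50
Minimum is attained by (5, 0), so q lies in its Voronoi cell.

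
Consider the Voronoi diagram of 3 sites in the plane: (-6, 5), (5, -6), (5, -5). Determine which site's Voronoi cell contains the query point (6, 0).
Nearest site = (5, -5)

The Voronoi cell of site s contains exactly those query points closer to s than to any other site. Compute squared distances from q = (6, 0) to each site:
  (5 − 6)² + (-5 − 0)² = 26
  (5 − 6)² + (-6 − 0)² = 37
  (-6 − 6)² + (5 − 0)² = 169
Minimum is attained by (5, -5), so q lies in its Voronoi cell.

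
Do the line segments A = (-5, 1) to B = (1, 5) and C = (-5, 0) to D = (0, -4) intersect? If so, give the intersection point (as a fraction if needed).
No (intersection of containing lines falls outside at least one segment)

Parametrize and solve: t = -5/44, s = -3/22. At least one of these is outside [0, 1], so the segments do not intersect.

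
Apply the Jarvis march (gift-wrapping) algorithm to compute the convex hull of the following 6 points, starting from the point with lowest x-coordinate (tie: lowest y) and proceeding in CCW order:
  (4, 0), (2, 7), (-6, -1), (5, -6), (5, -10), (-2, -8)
Hull (CCW) = [(-6, -1), (-2, -8), (5, -10), (5, -6), (4, 0), (2, 7)]

Jarvis march: at each step, from the current hull vertex p, select the next vertex q as the point such that every other point lies strictly to the left of (or on) the directed line p → q. (Equivalently: for every other point r, the cross product (q − p) × (r − p) ≥ 0.)
Starting point (lowest x, tie lowest y): (-6, -1). Wrap until returning to start. Resulting hull: (-6, -1), (-2, -8), (5, -10), (5, -6), (4, 0), (2, 7).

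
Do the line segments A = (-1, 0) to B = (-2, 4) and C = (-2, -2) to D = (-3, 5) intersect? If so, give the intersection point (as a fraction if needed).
No (intersection of containing lines falls outside at least one segment)

Parametrize and solve: t = 3, s = 2. At least one of these is outside [0, 1], so the segments do not intersect.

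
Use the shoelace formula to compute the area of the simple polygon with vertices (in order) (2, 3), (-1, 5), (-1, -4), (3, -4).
Area = 55/2

Shoelace formula: Area = (1/2) |Σ_i (x_i · y_{i+1} − x_{i+1} · y_i)| (indices mod n). Compute each cross term:
  (2)(5) − (-1)(3) = 13
  (-1)(-4) − (-1)(5) = 9
  (-1)(-4) − (3)(-4) = 16
  (3)(3) − (2)(-4) = 17
Sum = 55, so (signed) Area = 55/2 = 55/2, |Area| = 55/2.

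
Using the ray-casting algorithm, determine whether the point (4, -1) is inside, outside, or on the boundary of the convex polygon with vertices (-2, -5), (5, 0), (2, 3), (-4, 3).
The point (4, -1) lies strictly outside the polygon

Cast a horizontal ray to the right from the query point and count how many polygon edges it crosses (each edge strictly once or zero times, handled with the usual half-open convention). 
Parity of crossings → even ⇒ outside.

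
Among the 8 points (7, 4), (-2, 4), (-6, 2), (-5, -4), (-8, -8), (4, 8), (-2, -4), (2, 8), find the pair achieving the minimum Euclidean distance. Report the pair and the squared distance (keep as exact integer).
Pair = ((4, 8), (2, 8)); squared distance = 4

Compute all C(8, 2) = 28 pairwise squared distances (x_i − x_j)² + (y_i − y_j)². The minimum is 4, attained by the pair ((4, 8), (2, 8)).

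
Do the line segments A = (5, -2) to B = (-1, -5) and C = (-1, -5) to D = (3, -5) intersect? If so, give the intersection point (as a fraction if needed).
Yes; intersection at (-1, -5) (t = 1 on AB, s = 0 on CD)

Parametrize AB as A + t(B − A) = (5 + -6 t, -2 + -3 t) and CD as C + s(D − C) = (-1 + 4 s, -5 + 0 s). Solve the linear system for (t, s). Determinant = -12 ≠ 0, so a unique intersection of the containing lines exists. Solution: t = 1, s = 0 — both in [0, 1], so the segments cross. Intersection point: (-1, -5).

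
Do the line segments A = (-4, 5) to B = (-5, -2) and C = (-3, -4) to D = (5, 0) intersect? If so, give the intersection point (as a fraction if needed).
No (intersection of containing lines falls outside at least one segment)

Parametrize and solve: t = 19/13, s = -4/13. At least one of these is outside [0, 1], so the segments do not intersect.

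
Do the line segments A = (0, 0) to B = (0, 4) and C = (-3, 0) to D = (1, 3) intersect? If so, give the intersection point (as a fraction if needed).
Yes; intersection at (0, 9/4) (t = 9/16 on AB, s = 3/4 on CD)

Parametrize AB as A + t(B − A) = (0 + 0 t, 0 + 4 t) and CD as C + s(D − C) = (-3 + 4 s, 0 + 3 s). Solve the linear system for (t, s). Determinant = 16 ≠ 0, so a unique intersection of the containing lines exists. Solution: t = 9/16, s = 3/4 — both in [0, 1], so the segments cross. Intersection point: (0, 9/4).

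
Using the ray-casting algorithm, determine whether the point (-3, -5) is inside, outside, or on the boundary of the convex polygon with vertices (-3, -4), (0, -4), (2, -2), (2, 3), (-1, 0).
The point (-3, -5) lies strictly outside the polygon

Cast a horizontal ray to the right from the query point and count how many polygon edges it crosses (each edge strictly once or zero times, handled with the usual half-open convention). 
Parity of crossings → even ⇒ outside.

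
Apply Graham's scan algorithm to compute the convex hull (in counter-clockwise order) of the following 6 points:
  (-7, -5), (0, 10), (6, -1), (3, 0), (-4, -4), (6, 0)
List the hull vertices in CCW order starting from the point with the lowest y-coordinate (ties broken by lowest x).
Hull (CCW) = [(-7, -5), (6, -1), (6, 0), (0, 10)]

Graham scan procedure:
  1. Find the pivot p₀ = point with lowest y (tie → lowest x): (-7, -5).
  2. Sort the remaining points by polar angle around p₀.
  3. Walk through sorted points, maintaining a stack; pop the top while the last three entries make a non-left turn (cross product ≤ 0).
  4. Final stack is the convex hull in CCW order: (-7, -5), (6, -1), (6, 0), (0, 10).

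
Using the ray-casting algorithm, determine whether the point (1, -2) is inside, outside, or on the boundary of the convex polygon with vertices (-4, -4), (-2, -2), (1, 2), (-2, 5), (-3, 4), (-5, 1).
The point (1, -2) lies strictly outside the polygon

Cast a horizontal ray to the right from the query point and count how many polygon edges it crosses (each edge strictly once or zero times, handled with the usual half-open convention). 
Parity of crossings → even ⇒ outside.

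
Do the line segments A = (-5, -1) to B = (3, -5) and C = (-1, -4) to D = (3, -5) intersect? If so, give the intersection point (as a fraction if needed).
Yes; intersection at (3, -5) (t = 1 on AB, s = 1 on CD)

Parametrize AB as A + t(B − A) = (-5 + 8 t, -1 + -4 t) and CD as C + s(D − C) = (-1 + 4 s, -4 + -1 s). Solve the linear system for (t, s). Determinant = -8 ≠ 0, so a unique intersection of the containing lines exists. Solution: t = 1, s = 1 — both in [0, 1], so the segments cross. Intersection point: (3, -5).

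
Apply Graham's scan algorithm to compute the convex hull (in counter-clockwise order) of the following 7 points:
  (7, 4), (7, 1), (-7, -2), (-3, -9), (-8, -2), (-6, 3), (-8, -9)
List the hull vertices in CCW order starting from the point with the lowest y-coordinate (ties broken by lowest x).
Hull (CCW) = [(-8, -9), (-3, -9), (7, 1), (7, 4), (-6, 3), (-8, -2)]

Graham scan procedure:
  1. Find the pivot p₀ = point with lowest y (tie → lowest x): (-8, -9).
  2. Sort the remaining points by polar angle around p₀.
  3. Walk through sorted points, maintaining a stack; pop the top while the last three entries make a non-left turn (cross product ≤ 0).
  4. Final stack is the convex hull in CCW order: (-8, -9), (-3, -9), (7, 1), (7, 4), (-6, 3), (-8, -2).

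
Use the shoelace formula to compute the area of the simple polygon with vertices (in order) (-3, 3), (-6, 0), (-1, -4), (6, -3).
Area = 39

Shoelace formula: Area = (1/2) |Σ_i (x_i · y_{i+1} − x_{i+1} · y_i)| (indices mod n). Compute each cross term:
  (-3)(0) − (-6)(3) = 18
  (-6)(-4) − (-1)(0) = 24
  (-1)(-3) − (6)(-4) = 27
  (6)(3) − (-3)(-3) = 9
Sum = 78, so (signed) Area = 78/2 = 39, |Area| = 39.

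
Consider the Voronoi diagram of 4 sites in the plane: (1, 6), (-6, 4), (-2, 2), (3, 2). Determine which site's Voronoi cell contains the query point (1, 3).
Nearest site = (3, 2)

The Voronoi cell of site s contains exactly those query points closer to s than to any other site. Compute squared distances from q = (1, 3) to each site:
  (3 − 1)² + (2 − 3)² = 5
  (1 − 1)² + (6 − 3)² = 9
  (-2 − 1)² + (2 − 3)² = 10
  (-6 − 1)² + (4 − 3)² = 50
Minimum is attained by (3, 2), so q lies in its Voronoi cell.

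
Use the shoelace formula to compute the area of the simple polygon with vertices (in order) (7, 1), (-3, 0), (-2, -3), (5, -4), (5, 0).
Area = 30

Shoelace formula: Area = (1/2) |Σ_i (x_i · y_{i+1} − x_{i+1} · y_i)| (indices mod n). Compute each cross term:
  (7)(0) − (-3)(1) = 3
  (-3)(-3) − (-2)(0) = 9
  (-2)(-4) − (5)(-3) = 23
  (5)(0) − (5)(-4) = 20
  (5)(1) − (7)(0) = 5
Sum = 60, so (signed) Area = 60/2 = 30, |Area| = 30.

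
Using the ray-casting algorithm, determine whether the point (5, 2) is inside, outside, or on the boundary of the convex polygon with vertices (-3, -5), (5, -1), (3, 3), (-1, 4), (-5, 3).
The point (5, 2) lies strictly outside the polygon

Cast a horizontal ray to the right from the query point and count how many polygon edges it crosses (each edge strictly once or zero times, handled with the usual half-open convention). 
Parity of crossings → even ⇒ outside.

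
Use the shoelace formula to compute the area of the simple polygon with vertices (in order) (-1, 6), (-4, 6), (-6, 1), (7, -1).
Area = 45

Shoelace formula: Area = (1/2) |Σ_i (x_i · y_{i+1} − x_{i+1} · y_i)| (indices mod n). Compute each cross term:
  (-1)(6) − (-4)(6) = 18
  (-4)(1) − (-6)(6) = 32
  (-6)(-1) − (7)(1) = -1
  (7)(6) − (-1)(-1) = 41
Sum = 90, so (signed) Area = 90/2 = 45, |Area| = 45.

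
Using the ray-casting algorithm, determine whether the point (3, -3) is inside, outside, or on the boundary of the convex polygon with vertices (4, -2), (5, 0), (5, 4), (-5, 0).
The point (3, -3) lies strictly outside the polygon

Cast a horizontal ray to the right from the query point and count how many polygon edges it crosses (each edge strictly once or zero times, handled with the usual half-open convention). 
Parity of crossings → even ⇒ outside.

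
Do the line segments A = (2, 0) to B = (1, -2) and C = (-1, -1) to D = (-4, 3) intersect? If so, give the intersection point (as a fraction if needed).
No (intersection of containing lines falls outside at least one segment)

Parametrize and solve: t = 3/2, s = -1/2. At least one of these is outside [0, 1], so the segments do not intersect.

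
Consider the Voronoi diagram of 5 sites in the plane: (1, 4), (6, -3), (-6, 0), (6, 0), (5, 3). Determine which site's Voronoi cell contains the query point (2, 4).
Nearest site = (1, 4)

The Voronoi cell of site s contains exactly those query points closer to s than to any other site. Compute squared distances from q = (2, 4) to each site:
  (1 − 2)² + (4 − 4)² = 1
  (5 − 2)² + (3 − 4)² = 10
  (6 − 2)² + (0 − 4)² = 32
  (6 − 2)² + (-3 − 4)² = 65
  (-6 − 2)² + (0 − 4)² = 80
Minimum is attained by (1, 4), so q lies in its Voronoi cell.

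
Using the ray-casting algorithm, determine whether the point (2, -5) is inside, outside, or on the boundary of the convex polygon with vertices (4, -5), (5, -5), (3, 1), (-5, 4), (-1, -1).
The point (2, -5) lies strictly outside the polygon

Cast a horizontal ray to the right from the query point and count how many polygon edges it crosses (each edge strictly once or zero times, handled with the usual half-open convention). 
Parity of crossings → even ⇒ outside.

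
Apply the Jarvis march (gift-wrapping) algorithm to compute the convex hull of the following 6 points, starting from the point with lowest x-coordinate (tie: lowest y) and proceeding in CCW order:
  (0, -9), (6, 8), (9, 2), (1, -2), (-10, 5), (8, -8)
Hull (CCW) = [(-10, 5), (0, -9), (8, -8), (9, 2), (6, 8)]

Jarvis march: at each step, from the current hull vertex p, select the next vertex q as the point such that every other point lies strictly to the left of (or on) the directed line p → q. (Equivalently: for every other point r, the cross product (q − p) × (r − p) ≥ 0.)
Starting point (lowest x, tie lowest y): (-10, 5). Wrap until returning to start. Resulting hull: (-10, 5), (0, -9), (8, -8), (9, 2), (6, 8).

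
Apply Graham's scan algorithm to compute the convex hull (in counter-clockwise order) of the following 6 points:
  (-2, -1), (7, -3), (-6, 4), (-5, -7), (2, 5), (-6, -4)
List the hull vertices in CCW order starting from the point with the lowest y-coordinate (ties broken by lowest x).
Hull (CCW) = [(-5, -7), (7, -3), (2, 5), (-6, 4), (-6, -4)]

Graham scan procedure:
  1. Find the pivot p₀ = point with lowest y (tie → lowest x): (-5, -7).
  2. Sort the remaining points by polar angle around p₀.
  3. Walk through sorted points, maintaining a stack; pop the top while the last three entries make a non-left turn (cross product ≤ 0).
  4. Final stack is the convex hull in CCW order: (-5, -7), (7, -3), (2, 5), (-6, 4), (-6, -4).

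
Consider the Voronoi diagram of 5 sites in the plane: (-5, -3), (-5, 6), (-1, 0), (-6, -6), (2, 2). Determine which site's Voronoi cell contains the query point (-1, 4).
Nearest site = (2, 2)

The Voronoi cell of site s contains exactly those query points closer to s than to any other site. Compute squared distances from q = (-1, 4) to each site:
  (2 − -1)² + (2 − 4)² = 13
  (-1 − -1)² + (0 − 4)² = 16
  (-5 − -1)² + (6 − 4)² = 20
  (-5 − -1)² + (-3 − 4)² = 65
  (-6 − -1)² + (-6 − 4)² = 125
Minimum is attained by (2, 2), so q lies in its Voronoi cell.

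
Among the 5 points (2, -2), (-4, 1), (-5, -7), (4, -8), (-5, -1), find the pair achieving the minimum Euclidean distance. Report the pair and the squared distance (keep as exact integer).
Pair = ((-4, 1), (-5, -1)); squared distance = 5

Compute all C(5, 2) = 10 pairwise squared distances (x_i − x_j)² + (y_i − y_j)². The minimum is 5, attained by the pair ((-4, 1), (-5, -1)).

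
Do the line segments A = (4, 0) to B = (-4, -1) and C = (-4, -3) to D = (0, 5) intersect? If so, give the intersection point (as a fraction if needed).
Yes; intersection at (-44/15, -13/15) (t = 13/15 on AB, s = 4/15 on CD)

Parametrize AB as A + t(B − A) = (4 + -8 t, 0 + -1 t) and CD as C + s(D − C) = (-4 + 4 s, -3 + 8 s). Solve the linear system for (t, s). Determinant = 60 ≠ 0, so a unique intersection of the containing lines exists. Solution: t = 13/15, s = 4/15 — both in [0, 1], so the segments cross. Intersection point: (-44/15, -13/15).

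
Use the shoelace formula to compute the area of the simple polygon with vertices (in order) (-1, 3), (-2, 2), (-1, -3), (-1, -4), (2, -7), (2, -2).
Area = 21

Shoelace formula: Area = (1/2) |Σ_i (x_i · y_{i+1} − x_{i+1} · y_i)| (indices mod n). Compute each cross term:
  (-1)(2) − (-2)(3) = 4
  (-2)(-3) − (-1)(2) = 8
  (-1)(-4) − (-1)(-3) = 1
  (-1)(-7) − (2)(-4) = 15
  (2)(-2) − (2)(-7) = 10
  (2)(3) − (-1)(-2) = 4
Sum = 42, so (signed) Area = 42/2 = 21, |Area| = 21.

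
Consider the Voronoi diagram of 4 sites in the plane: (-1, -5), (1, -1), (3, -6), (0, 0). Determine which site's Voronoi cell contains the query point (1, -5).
Nearest site = (-1, -5)

The Voronoi cell of site s contains exactly those query points closer to s than to any other site. Compute squared distances from q = (1, -5) to each site:
  (-1 − 1)² + (-5 − -5)² = 4
  (3 − 1)² + (-6 − -5)² = 5
  (1 − 1)² + (-1 − -5)² = 16
  (0 − 1)² + (0 − -5)² = 26
Minimum is attained by (-1, -5), so q lies in its Voronoi cell.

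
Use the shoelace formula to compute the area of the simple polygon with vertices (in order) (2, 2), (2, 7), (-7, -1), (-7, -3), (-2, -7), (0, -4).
Area = 65

Shoelace formula: Area = (1/2) |Σ_i (x_i · y_{i+1} − x_{i+1} · y_i)| (indices mod n). Compute each cross term:
  (2)(7) − (2)(2) = 10
  (2)(-1) − (-7)(7) = 47
  (-7)(-3) − (-7)(-1) = 14
  (-7)(-7) − (-2)(-3) = 43
  (-2)(-4) − (0)(-7) = 8
  (0)(2) − (2)(-4) = 8
Sum = 130, so (signed) Area = 130/2 = 65, |Area| = 65.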